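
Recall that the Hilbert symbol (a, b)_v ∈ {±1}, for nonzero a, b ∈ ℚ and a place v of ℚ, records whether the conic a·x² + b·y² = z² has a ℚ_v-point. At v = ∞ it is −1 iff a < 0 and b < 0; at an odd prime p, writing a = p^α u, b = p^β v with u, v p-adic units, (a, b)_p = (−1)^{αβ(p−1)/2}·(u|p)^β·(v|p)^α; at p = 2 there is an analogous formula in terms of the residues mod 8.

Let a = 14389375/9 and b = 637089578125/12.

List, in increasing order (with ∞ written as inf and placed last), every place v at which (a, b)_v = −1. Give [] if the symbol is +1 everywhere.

Mod squares: a ≡ 23023, b ≡ 39. Check v ∈ {∞, 2, 3, 5, 7, 11, 13, 23}.
v=7: a=7^1·(≡6), b=7^2·(≡4) mod 7; (6|7)=-1, (4|7)=+1; (−1)^{1·2·3}·(-1)^2·(+1)^1 = +1.
v=11: a=11^1·(≡3), b=11^2·(≡6) mod 11; (3|11)=+1, (6|11)=-1; (−1)^{1·2·5}·(+1)^2·(-1)^1 = -1.
v=3: a=3^-2·(≡1), b=3^-1·(≡1) mod 3; (1|3)=+1, (1|3)=+1; (−1)^{-2·-1·1}·(+1)^-1·(+1)^-2 = +1.
v=23: a=23^1·(≡13), b=23^2·(≡18) mod 23; (13|23)=+1, (18|23)=+1; (−1)^{1·2·11}·(+1)^2·(+1)^1 = +1.
v=13: a=13^1·(≡9), b=13^1·(≡9) mod 13; (9|13)=+1, (9|13)=+1; (−1)^{1·1·6}·(+1)^1·(+1)^1 = +1.
v=∞: 23023 > 0 and 39 > 0  ⇒  (a,b)_∞ = +1.
v=5: a=5^4·(≡2), b=5^6·(≡4) mod 5; (2|5)=-1, (4|5)=+1; (−1)^{4·6·2}·(-1)^6·(+1)^4 = +1.
v=2: v_2(a)=0, v_2(b)=-2; units ≡ 7, 7 (mod 8); ε·ε+αω+βω = 1·1+0·0+-2·0 ≡ 1  ⇒  (a,b)_2 = -1.
(23023, 39 / ℚ) ramifies at {2, 11}: a division algebra.

[2, 11]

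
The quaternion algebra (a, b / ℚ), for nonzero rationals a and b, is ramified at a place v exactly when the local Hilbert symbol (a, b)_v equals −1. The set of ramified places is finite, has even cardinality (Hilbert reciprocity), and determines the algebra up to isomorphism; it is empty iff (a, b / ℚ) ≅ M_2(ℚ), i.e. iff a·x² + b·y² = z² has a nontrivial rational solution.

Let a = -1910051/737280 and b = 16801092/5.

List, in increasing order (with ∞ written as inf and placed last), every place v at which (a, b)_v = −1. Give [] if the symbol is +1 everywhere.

[5, 7, 11, 13, 19, 37]

(a, b) ≡ (-26455, 19285) mod (ℚ^×)²; places V = {2, 3, 5, 7, 11, 13, 19, 29, 37, ∞}.
(a,b)_37: α=1, u≡16; β=0, v≡19 (mod 37); (16|37)=+1, (19|37)=-1; sign (−1)^0·+1^0·-1^1 = -1.
(a,b)_7: α=0, u≡5; β=1, v≡2 (mod 7); (5|7)=-1, (2|7)=+1; sign (−1)^0·-1^1·+1^0 = -1.
(a,b)_5: α=-1, u≡4; β=-1, v≡2 (mod 5); (4|5)=+1, (2|5)=-1; sign (−1)^0·+1^-1·-1^-1 = -1.
(a,b)_11: α=1, u≡1; β=2, v≡2 (mod 11); (1|11)=+1, (2|11)=-1; sign (−1)^0·+1^2·-1^1 = -1.
(a,b)_2: α=-14, β=2; u≡1, v≡5 (mod 8); ε(u)ε(v)=0·0, αω(v)=-14·1, βω(u)=2·0; sum ≡ 0  ⇒  +1.
(a,b)_3: α=-2, u≡2; β=2, v≡1 (mod 3); (2|3)=-1, (1|3)=+1; sign (−1)^0·-1^2·+1^-2 = +1.
(a,b)_19: α=2, u≡12; β=1, v≡13 (mod 19); (12|19)=-1, (13|19)=-1; sign (−1)^0·-1^1·-1^2 = -1.
(a,b)_29: α=0, u≡16; β=1, v≡3 (mod 29); (16|29)=+1, (3|29)=-1; sign (−1)^0·+1^1·-1^0 = +1.
(a,b)_13: α=1, u≡7; β=0, v≡7 (mod 13); (7|13)=-1, (7|13)=-1; sign (−1)^0·-1^0·-1^1 = -1.
(a,b)_∞: sgn(-26455)=−, sgn(19285)=+, so +1.
(-26455, 19285 / ℚ) ramifies at {5, 7, 11, 13, 19, 37}: a division algebra.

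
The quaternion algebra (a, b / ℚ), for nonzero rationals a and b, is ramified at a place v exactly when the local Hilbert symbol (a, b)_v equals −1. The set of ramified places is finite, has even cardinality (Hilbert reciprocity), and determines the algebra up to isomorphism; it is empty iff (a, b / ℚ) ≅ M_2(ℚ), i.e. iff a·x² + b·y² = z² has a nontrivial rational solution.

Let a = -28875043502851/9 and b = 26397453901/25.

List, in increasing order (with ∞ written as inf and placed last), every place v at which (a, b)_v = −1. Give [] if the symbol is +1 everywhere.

[13, 31]

Mod squares: a ≡ -19, b ≡ 2821. Check v ∈ {∞, 2, 3, 5, 7, 13, 19, 23, 31}.
v=23: a=23^2·(≡13), b=23^2·(≡15) mod 23; (13|23)=+1, (15|23)=-1; (−1)^{2·2·11}·(+1)^2·(-1)^2 = +1.
v=∞: -19 < 0 and 2821 > 0  ⇒  (a,b)_∞ = +1.
v=19: a=19^3·(≡8), b=19^2·(≡17) mod 19; (8|19)=-1, (17|19)=+1; (−1)^{3·2·9}·(-1)^2·(+1)^3 = +1.
v=5: a=5^0·(≡1), b=5^-2·(≡1) mod 5; (1|5)=+1, (1|5)=+1; (−1)^{0·-2·2}·(+1)^-2·(+1)^0 = +1.
v=31: a=31^2·(≡17), b=31^1·(≡23) mod 31; (17|31)=-1, (23|31)=-1; (−1)^{2·1·15}·(-1)^1·(-1)^2 = -1.
v=13: a=13^2·(≡2), b=13^1·(≡12) mod 13; (2|13)=-1, (12|13)=+1; (−1)^{2·1·6}·(-1)^1·(+1)^2 = -1.
v=3: a=3^-2·(≡2), b=3^0·(≡1) mod 3; (2|3)=-1, (1|3)=+1; (−1)^{-2·0·1}·(-1)^0·(+1)^-2 = +1.
v=2: v_2(a)=0, v_2(b)=0; units ≡ 5, 5 (mod 8); ε·ε+αω+βω = 0·0+0·1+0·1 ≡ 0  ⇒  (a,b)_2 = +1.
v=7: a=7^2·(≡4), b=7^3·(≡2) mod 7; (4|7)=+1, (2|7)=+1; (−1)^{2·3·3}·(+1)^3·(+1)^2 = +1.
|Ram(-19, 2821)| = 2, even; anisotropic at {13, 31}.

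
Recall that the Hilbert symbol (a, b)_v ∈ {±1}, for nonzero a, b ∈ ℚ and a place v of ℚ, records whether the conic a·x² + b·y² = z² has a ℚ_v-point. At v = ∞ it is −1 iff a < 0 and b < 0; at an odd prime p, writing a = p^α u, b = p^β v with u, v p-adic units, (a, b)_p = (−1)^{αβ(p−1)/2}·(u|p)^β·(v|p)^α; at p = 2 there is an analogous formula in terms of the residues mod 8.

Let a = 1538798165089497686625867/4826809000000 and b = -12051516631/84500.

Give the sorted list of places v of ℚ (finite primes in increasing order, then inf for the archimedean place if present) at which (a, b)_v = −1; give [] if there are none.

Mod squares: a ≡ 323, b ≡ -10163195. Check v ∈ {∞, 2, 3, 5, 7, 11, 13, 17, 19, 29, 31}.
v=29: a=29^2·(≡7), b=29^1·(≡15) mod 29; (7|29)=+1, (15|29)=-1; (−1)^{2·1·14}·(+1)^1·(-1)^2 = +1.
v=3: a=3^4·(≡2), b=3^0·(≡1) mod 3; (2|3)=-1, (1|3)=+1; (−1)^{4·0·1}·(-1)^0·(+1)^4 = +1.
v=31: a=31^2·(≡6), b=31^1·(≡26) mod 31; (6|31)=-1, (26|31)=-1; (−1)^{2·1·15}·(-1)^1·(-1)^2 = -1.
v=∞: 323 > 0 and -10163195 < 0  ⇒  (a,b)_∞ = +1.
v=5: a=5^-6·(≡2), b=5^-3·(≡4) mod 5; (2|5)=-1, (4|5)=+1; (−1)^{-6·-3·2}·(-1)^-3·(+1)^-6 = -1.
v=13: a=13^-6·(≡5), b=13^-2·(≡9) mod 13; (5|13)=-1, (9|13)=+1; (−1)^{-6·-2·6}·(-1)^-2·(+1)^-6 = +1.
v=19: a=19^3·(≡6), b=19^1·(≡12) mod 19; (6|19)=+1, (12|19)=-1; (−1)^{3·1·9}·(+1)^1·(-1)^3 = +1.
v=2: v_2(a)=-6, v_2(b)=-2; units ≡ 3, 5 (mod 8); ε·ε+αω+βω = 1·0+-6·1+-2·1 ≡ 0  ⇒  (a,b)_2 = +1.
v=7: a=7^8·(≡2), b=7^3·(≡5) mod 7; (2|7)=+1, (5|7)=-1; (−1)^{8·3·3}·(+1)^3·(-1)^8 = +1.
v=11: a=11^2·(≡5), b=11^2·(≡10) mod 11; (5|11)=+1, (10|11)=-1; (−1)^{2·2·5}·(+1)^2·(-1)^2 = +1.
v=17: a=17^3·(≡15), b=17^1·(≡16) mod 17; (15|17)=+1, (16|17)=+1; (−1)^{3·1·8}·(+1)^1·(+1)^3 = +1.
|Ram(323, -10163195)| = 2, even; anisotropic at {5, 31}.

[5, 31]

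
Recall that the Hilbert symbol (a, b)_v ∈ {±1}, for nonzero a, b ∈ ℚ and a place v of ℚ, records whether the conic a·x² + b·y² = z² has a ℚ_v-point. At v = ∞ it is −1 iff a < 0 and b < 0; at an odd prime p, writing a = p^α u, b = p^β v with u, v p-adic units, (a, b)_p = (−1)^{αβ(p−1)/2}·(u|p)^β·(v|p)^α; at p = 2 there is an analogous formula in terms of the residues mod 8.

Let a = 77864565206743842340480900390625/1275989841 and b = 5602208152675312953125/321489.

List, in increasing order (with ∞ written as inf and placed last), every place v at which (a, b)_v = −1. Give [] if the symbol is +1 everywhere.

(a, b) ≡ (53105, 29) mod (ℚ^×)²; places V = {2, 3, 5, 7, 13, 19, 29, 43, ∞}.
(a,b)_29: α=4, u≡7; β=3, v≡25 (mod 29); (7|29)=+1, (25|29)=+1; sign (−1)^0·+1^3·+1^4 = +1.
(a,b)_43: α=3, u≡1; β=2, v≡20 (mod 43); (1|43)=+1, (20|43)=-1; sign (−1)^0·+1^2·-1^3 = -1.
(a,b)_13: α=3, u≡9; β=2, v≡10 (mod 13); (9|13)=+1, (10|13)=+1; sign (−1)^0·+1^2·+1^3 = +1.
(a,b)_7: α=-4, u≡6; β=-2, v≡4 (mod 7); (6|7)=-1, (4|7)=+1; sign (−1)^0·-1^-2·+1^-4 = +1.
(a,b)_19: α=9, u≡13; β=6, v≡2 (mod 19); (13|19)=-1, (2|19)=-1; sign (−1)^0·-1^6·-1^9 = -1.
(a,b)_5: α=9, u≡1; β=6, v≡1 (mod 5); (1|5)=+1, (1|5)=+1; sign (−1)^0·+1^6·+1^9 = +1.
(a,b)_∞: sgn(53105)=+, sgn(29)=+, so +1.
(a,b)_3: α=-12, u≡2; β=-8, v≡2 (mod 3); (2|3)=-1, (2|3)=-1; sign (−1)^0·-1^-8·-1^-12 = +1.
(a,b)_2: α=0, β=0; u≡1, v≡5 (mod 8); ε(u)ε(v)=0·0, αω(v)=0·1, βω(u)=0·0; sum ≡ 0  ⇒  +1.
Ram(53105, 29) = {19, 43}; no ℚ_19-point on the conic.

[19, 43]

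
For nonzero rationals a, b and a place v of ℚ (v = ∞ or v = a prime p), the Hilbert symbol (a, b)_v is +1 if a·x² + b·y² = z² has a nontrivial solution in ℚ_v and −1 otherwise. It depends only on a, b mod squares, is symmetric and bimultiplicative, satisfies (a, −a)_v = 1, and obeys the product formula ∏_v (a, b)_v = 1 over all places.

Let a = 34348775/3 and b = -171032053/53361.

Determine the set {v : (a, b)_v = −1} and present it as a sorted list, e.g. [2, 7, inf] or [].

[3, 31]

(a, b) ≡ (4121853, -493) mod (ℚ^×)²; places V = {2, 3, 5, 7, 11, 17, 19, 23, 29, 31, 41, 47, ∞}.
(a,b)_∞: sgn(4121853)=+, sgn(-493)=−, so +1.
(a,b)_41: α=1, u≡21; β=0, v≡40 (mod 41); (21|41)=+1, (40|41)=+1; sign (−1)^0·+1^0·+1^1 = +1.
(a,b)_3: α=-1, u≡2; β=-2, v≡2 (mod 3); (2|3)=-1, (2|3)=-1; sign (−1)^0·-1^-2·-1^-1 = -1.
(a,b)_17: α=0, u≡1; β=1, v≡12 (mod 17); (1|17)=+1, (12|17)=-1; sign (−1)^0·+1^1·-1^0 = +1.
(a,b)_5: α=2, u≡2; β=0, v≡2 (mod 5); (2|5)=-1, (2|5)=-1; sign (−1)^0·-1^0·-1^2 = +1.
(a,b)_31: α=1, u≡18; β=2, v≡6 (mod 31); (18|31)=+1, (6|31)=-1; sign (−1)^0·+1^2·-1^1 = -1.
(a,b)_11: α=0, u≡7; β=-2, v≡6 (mod 11); (7|11)=-1, (6|11)=-1; sign (−1)^0·-1^-2·-1^0 = +1.
(a,b)_23: α=1, u≡4; β=0, v≡18 (mod 23); (4|23)=+1, (18|23)=+1; sign (−1)^0·+1^0·+1^1 = +1.
(a,b)_19: α=0, u≡8; β=2, v≡16 (mod 19); (8|19)=-1, (16|19)=+1; sign (−1)^0·-1^2·+1^0 = +1.
(a,b)_2: α=0, β=0; u≡5, v≡3 (mod 8); ε(u)ε(v)=0·1, αω(v)=0·1, βω(u)=0·1; sum ≡ 0  ⇒  +1.
(a,b)_29: α=0, u≡5; β=1, v≡15 (mod 29); (5|29)=+1, (15|29)=-1; sign (−1)^0·+1^1·-1^0 = +1.
(a,b)_47: α=1, u≡23; β=0, v≡21 (mod 47); (23|47)=-1, (21|47)=+1; sign (−1)^0·-1^0·+1^1 = +1.
(a,b)_7: α=0, u≡2; β=-2, v≡1 (mod 7); (2|7)=+1, (1|7)=+1; sign (−1)^0·+1^-2·+1^0 = +1.
|Ram(4121853, -493)| = 2, even; anisotropic at {3, 31}.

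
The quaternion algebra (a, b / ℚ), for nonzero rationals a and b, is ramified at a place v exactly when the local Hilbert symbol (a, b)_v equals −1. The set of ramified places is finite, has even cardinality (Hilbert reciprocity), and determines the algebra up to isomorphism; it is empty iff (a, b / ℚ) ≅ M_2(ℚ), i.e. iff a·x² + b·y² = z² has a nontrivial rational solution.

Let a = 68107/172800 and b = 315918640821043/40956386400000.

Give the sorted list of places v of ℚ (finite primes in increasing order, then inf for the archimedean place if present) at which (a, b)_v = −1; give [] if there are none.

[13, 31]

(a, b) ≡ (1209, 6045) mod (ℚ^×)²; places V = {2, 3, 5, 13, 17, 31, ∞}.
(a,b)_3: α=-3, u≡1; β=-11, v≡2 (mod 3); (1|3)=+1, (2|3)=-1; sign (−1)^1·+1^-11·-1^-3 = +1.
(a,b)_13: α=3, u≡11; β=9, v≡10 (mod 13); (11|13)=-1, (10|13)=+1; sign (−1)^0·-1^9·+1^3 = -1.
(a,b)_17: α=0, u≡16; β=-2, v≡7 (mod 17); (16|17)=+1, (7|17)=-1; sign (−1)^0·+1^-2·-1^0 = +1.
(a,b)_31: α=1, u≡20; β=3, v≡14 (mod 31); (20|31)=+1, (14|31)=+1; sign (−1)^1·+1^3·+1^1 = -1.
(a,b)_2: α=-8, β=-8; u≡1, v≡5 (mod 8); ε(u)ε(v)=0·0, αω(v)=-8·1, βω(u)=-8·0; sum ≡ 0  ⇒  +1.
(a,b)_5: α=-2, u≡1; β=-5, v≡1 (mod 5); (1|5)=+1, (1|5)=+1; sign (−1)^0·+1^-5·+1^-2 = +1.
(a,b)_∞: sgn(1209)=+, sgn(6045)=+, so +1.
|Ram(1209, 6045)| = 2, even; anisotropic at {13, 31}.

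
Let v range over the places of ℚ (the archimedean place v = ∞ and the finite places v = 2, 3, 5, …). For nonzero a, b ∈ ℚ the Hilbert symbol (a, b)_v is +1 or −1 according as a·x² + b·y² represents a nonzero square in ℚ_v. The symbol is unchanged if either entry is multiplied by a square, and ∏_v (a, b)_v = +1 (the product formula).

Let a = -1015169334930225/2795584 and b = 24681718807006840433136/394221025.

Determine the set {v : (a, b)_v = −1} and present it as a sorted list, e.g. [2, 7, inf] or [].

[2, 31]

Mod squares: a ≡ -41, b ≡ 1271. Check v ∈ {∞, 2, 3, 5, 11, 19, 29, 31, 41}.
v=2: v_2(a)=-6, v_2(b)=4; units ≡ 7, 7 (mod 8); ε·ε+αω+βω = 1·1+-6·0+4·0 ≡ 1  ⇒  (a,b)_2 = -1.
v=29: a=29^2·(≡19), b=29^2·(≡1) mod 29; (19|29)=-1, (1|29)=+1; (−1)^{2·2·14}·(-1)^2·(+1)^2 = +1.
v=41: a=41^3·(≡25), b=41^5·(≡18) mod 41; (25|41)=+1, (18|41)=+1; (−1)^{3·5·20}·(+1)^5·(+1)^3 = +1.
v=3: a=3^6·(≡1), b=3^12·(≡2) mod 3; (1|3)=+1, (2|3)=-1; (−1)^{6·12·1}·(+1)^12·(-1)^6 = +1.
v=5: a=5^2·(≡4), b=5^-2·(≡1) mod 5; (4|5)=+1, (1|5)=+1; (−1)^{2·-2·2}·(+1)^-2·(+1)^2 = +1.
v=19: a=19^-2·(≡11), b=19^-4·(≡6) mod 19; (11|19)=+1, (6|19)=+1; (−1)^{-2·-4·9}·(+1)^-4·(+1)^-2 = +1.
v=31: a=31^2·(≡24), b=31^3·(≡19) mod 31; (24|31)=-1, (19|31)=+1; (−1)^{2·3·15}·(-1)^3·(+1)^2 = -1.
v=11: a=11^-2·(≡5), b=11^-2·(≡7) mod 11; (5|11)=+1, (7|11)=-1; (−1)^{-2·-2·5}·(+1)^-2·(-1)^-2 = +1.
v=∞: -41 < 0 and 1271 > 0  ⇒  (a,b)_∞ = +1.
(-41, 1271 / ℚ) ramifies at {2, 31}: a division algebra.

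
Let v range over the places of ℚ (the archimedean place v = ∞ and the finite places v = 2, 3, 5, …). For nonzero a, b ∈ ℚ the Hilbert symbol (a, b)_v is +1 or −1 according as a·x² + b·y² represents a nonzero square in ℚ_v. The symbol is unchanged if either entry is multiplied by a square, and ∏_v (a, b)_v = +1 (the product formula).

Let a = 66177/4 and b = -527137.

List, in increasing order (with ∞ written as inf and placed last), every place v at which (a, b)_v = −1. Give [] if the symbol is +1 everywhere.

[13, 19, 41, 43]

(a, b) ≡ (817, -527137) mod (ℚ^×)²; places V = {2, 3, 13, 19, 23, 41, 43, ∞}.
(a,b)_3: α=4, u≡1; β=0, v≡2 (mod 3); (1|3)=+1, (2|3)=-1; sign (−1)^0·+1^0·-1^4 = +1.
(a,b)_∞: sgn(817)=+, sgn(-527137)=−, so +1.
(a,b)_2: α=-2, β=0; u≡1, v≡7 (mod 8); ε(u)ε(v)=0·1, αω(v)=-2·0, βω(u)=0·0; sum ≡ 0  ⇒  +1.
(a,b)_43: α=1, u≡30; β=1, v≡39 (mod 43); (30|43)=-1, (39|43)=-1; sign (−1)^1·-1^1·-1^1 = -1.
(a,b)_23: α=0, u≡13; β=1, v≡12 (mod 23); (13|23)=+1, (12|23)=+1; sign (−1)^0·+1^1·+1^0 = +1.
(a,b)_41: α=0, u≡11; β=1, v≡17 (mod 41); (11|41)=-1, (17|41)=-1; sign (−1)^0·-1^1·-1^0 = -1.
(a,b)_13: α=0, u≡5; β=1, v≡11 (mod 13); (5|13)=-1, (11|13)=-1; sign (−1)^0·-1^1·-1^0 = -1.
(a,b)_19: α=1, u≡11; β=0, v≡18 (mod 19); (11|19)=+1, (18|19)=-1; sign (−1)^0·+1^0·-1^1 = -1.
(817, -527137 / ℚ) ramifies at {13, 19, 41, 43}: a division algebra.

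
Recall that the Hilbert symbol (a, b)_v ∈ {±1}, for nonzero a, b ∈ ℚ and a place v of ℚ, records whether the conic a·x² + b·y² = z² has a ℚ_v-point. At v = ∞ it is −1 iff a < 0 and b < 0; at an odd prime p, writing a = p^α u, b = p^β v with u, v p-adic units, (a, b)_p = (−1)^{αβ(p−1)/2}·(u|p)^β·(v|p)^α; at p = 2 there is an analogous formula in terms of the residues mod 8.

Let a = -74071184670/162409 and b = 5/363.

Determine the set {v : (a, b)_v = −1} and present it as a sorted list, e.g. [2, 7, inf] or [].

Mod squares: a ≡ -18662430, b ≡ 15. Check v ∈ {∞, 2, 3, 5, 7, 11, 13, 17, 23, 31, 37, 43}.
v=5: a=5^1·(≡4), b=5^1·(≡2) mod 5; (4|5)=+1, (2|5)=-1; (−1)^{1·1·2}·(+1)^1·(-1)^1 = -1.
v=2: v_2(a)=1, v_2(b)=0; units ≡ 1, 7 (mod 8); ε·ε+αω+βω = 0·1+1·0+0·0 ≡ 0  ⇒  (a,b)_2 = +1.
v=11: a=11^0·(≡9), b=11^-2·(≡9) mod 11; (9|11)=+1, (9|11)=+1; (−1)^{0·-2·5}·(+1)^-2·(+1)^0 = +1.
v=13: a=13^-2·(≡2), b=13^0·(≡8) mod 13; (2|13)=-1, (8|13)=-1; (−1)^{-2·0·6}·(-1)^0·(-1)^-2 = +1.
v=31: a=31^-2·(≡18), b=31^0·(≡27) mod 31; (18|31)=+1, (27|31)=-1; (−1)^{-2·0·15}·(+1)^0·(-1)^-2 = +1.
v=∞: -18662430 < 0 and 15 > 0  ⇒  (a,b)_∞ = +1.
v=3: a=3^5·(≡2), b=3^-1·(≡2) mod 3; (2|3)=-1, (2|3)=-1; (−1)^{5·-1·1}·(-1)^-1·(-1)^5 = -1.
v=17: a=17^1·(≡2), b=17^0·(≡15) mod 17; (2|17)=+1, (15|17)=+1; (−1)^{1·0·8}·(+1)^0·(+1)^1 = +1.
v=37: a=37^1·(≡24), b=37^0·(≡31) mod 37; (24|37)=-1, (31|37)=-1; (−1)^{1·0·18}·(-1)^0·(-1)^1 = -1.
v=43: a=43^1·(≡7), b=43^0·(≡41) mod 43; (7|43)=-1, (41|43)=+1; (−1)^{1·0·21}·(-1)^0·(+1)^1 = +1.
v=23: a=23^1·(≡19), b=23^0·(≡22) mod 23; (19|23)=-1, (22|23)=-1; (−1)^{1·0·11}·(-1)^0·(-1)^1 = -1.
v=7: a=7^2·(≡1), b=7^0·(≡2) mod 7; (1|7)=+1, (2|7)=+1; (−1)^{2·0·3}·(+1)^0·(+1)^2 = +1.
|Ram(-18662430, 15)| = 4, even; anisotropic at {3, 5, 23, 37}.

[3, 5, 23, 37]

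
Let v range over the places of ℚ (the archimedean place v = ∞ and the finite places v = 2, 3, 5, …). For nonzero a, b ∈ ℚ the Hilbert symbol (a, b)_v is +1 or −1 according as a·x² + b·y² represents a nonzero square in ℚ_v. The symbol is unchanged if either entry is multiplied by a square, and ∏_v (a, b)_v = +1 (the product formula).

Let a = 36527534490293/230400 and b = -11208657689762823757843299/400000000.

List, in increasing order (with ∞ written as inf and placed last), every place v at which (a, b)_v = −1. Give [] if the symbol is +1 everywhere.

[7, 11, 17, 31]

Mod squares: a ≡ 237677, b ≡ -1771. Check v ∈ {∞, 2, 3, 5, 7, 11, 17, 23, 31, 41}.
v=5: a=5^-2·(≡3), b=5^-8·(≡4) mod 5; (3|5)=-1, (4|5)=+1; (−1)^{-2·-8·2}·(-1)^-8·(+1)^-2 = +1.
v=23: a=23^2·(≡16), b=23^3·(≡20) mod 23; (16|23)=+1, (20|23)=-1; (−1)^{2·3·11}·(+1)^3·(-1)^2 = +1.
v=41: a=41^1·(≡25), b=41^2·(≡20) mod 41; (25|41)=+1, (20|41)=+1; (−1)^{1·2·20}·(+1)^2·(+1)^1 = +1.
v=∞: 237677 > 0 and -1771 < 0  ⇒  (a,b)_∞ = +1.
v=31: a=31^1·(≡19), b=31^2·(≡21) mod 31; (19|31)=+1, (21|31)=-1; (−1)^{1·2·15}·(+1)^2·(-1)^1 = -1.
v=3: a=3^-2·(≡2), b=3^6·(≡2) mod 3; (2|3)=-1, (2|3)=-1; (−1)^{-2·6·1}·(-1)^6·(-1)^-2 = +1.
v=17: a=17^1·(≡7), b=17^2·(≡14) mod 17; (7|17)=-1, (14|17)=-1; (−1)^{1·2·8}·(-1)^2·(-1)^1 = -1.
v=11: a=11^3·(≡4), b=11^5·(≡4) mod 11; (4|11)=+1, (4|11)=+1; (−1)^{3·5·5}·(+1)^5·(+1)^3 = -1.
v=7: a=7^4·(≡3), b=7^5·(≡6) mod 7; (3|7)=-1, (6|7)=-1; (−1)^{4·5·3}·(-1)^5·(-1)^4 = -1.
v=2: v_2(a)=-10, v_2(b)=-10; units ≡ 5, 5 (mod 8); ε·ε+αω+βω = 0·0+-10·1+-10·1 ≡ 0  ⇒  (a,b)_2 = +1.
|Ram(237677, -1771)| = 4, even; anisotropic at {7, 11, 17, 31}.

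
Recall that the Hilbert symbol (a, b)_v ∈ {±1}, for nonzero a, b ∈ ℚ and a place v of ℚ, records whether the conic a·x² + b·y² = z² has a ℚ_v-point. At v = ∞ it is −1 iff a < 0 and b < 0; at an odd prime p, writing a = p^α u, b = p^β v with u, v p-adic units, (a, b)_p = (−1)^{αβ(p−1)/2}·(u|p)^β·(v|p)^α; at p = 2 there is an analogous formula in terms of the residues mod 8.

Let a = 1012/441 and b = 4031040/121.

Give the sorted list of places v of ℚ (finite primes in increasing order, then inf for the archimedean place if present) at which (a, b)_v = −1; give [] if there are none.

(a, b) ≡ (253, 62985) mod (ℚ^×)²; places V = {2, 3, 5, 7, 11, 13, 17, 19, 23, ∞}.
(a,b)_19: α=0, u≡6; β=1, v≡9 (mod 19); (6|19)=+1, (9|19)=+1; sign (−1)^0·+1^1·+1^0 = +1.
(a,b)_17: α=0, u≡8; β=1, v≡2 (mod 17); (8|17)=+1, (2|17)=+1; sign (−1)^0·+1^1·+1^0 = +1.
(a,b)_23: α=1, u≡11; β=0, v≡10 (mod 23); (11|23)=-1, (10|23)=-1; sign (−1)^0·-1^0·-1^1 = -1.
(a,b)_3: α=-2, u≡1; β=1, v≡1 (mod 3); (1|3)=+1, (1|3)=+1; sign (−1)^0·+1^1·+1^-2 = +1.
(a,b)_5: α=0, u≡2; β=1, v≡3 (mod 5); (2|5)=-1, (3|5)=-1; sign (−1)^0·-1^1·-1^0 = -1.
(a,b)_2: α=2, β=6; u≡5, v≡1 (mod 8); ε(u)ε(v)=0·0, αω(v)=2·0, βω(u)=6·1; sum ≡ 0  ⇒  +1.
(a,b)_7: α=-2, u≡2; β=0, v≡3 (mod 7); (2|7)=+1, (3|7)=-1; sign (−1)^0·+1^0·-1^-2 = +1.
(a,b)_11: α=1, u≡4; β=-2, v≡2 (mod 11); (4|11)=+1, (2|11)=-1; sign (−1)^0·+1^-2·-1^1 = -1.
(a,b)_13: α=0, u≡2; β=1, v≡1 (mod 13); (2|13)=-1, (1|13)=+1; sign (−1)^0·-1^1·+1^0 = -1.
(a,b)_∞: sgn(253)=+, sgn(62985)=+, so +1.
Ram(253, 62985) = {5, 11, 13, 23}; no ℚ_5-point on the conic.

[5, 11, 13, 23]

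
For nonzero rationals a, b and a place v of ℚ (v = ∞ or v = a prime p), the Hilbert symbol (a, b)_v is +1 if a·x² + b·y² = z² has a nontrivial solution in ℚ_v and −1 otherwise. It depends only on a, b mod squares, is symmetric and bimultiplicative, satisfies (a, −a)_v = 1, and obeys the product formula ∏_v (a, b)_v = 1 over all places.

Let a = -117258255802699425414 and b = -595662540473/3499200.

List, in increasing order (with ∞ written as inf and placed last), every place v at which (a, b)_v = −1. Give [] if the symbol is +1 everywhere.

[2, 7, 17, inf]

(a, b) ≡ (-6006, -51) mod (ℚ^×)²; places V = {2, 3, 5, 7, 11, 13, 17, 23, ∞}.
(a,b)_5: α=0, u≡1; β=-2, v≡4 (mod 5); (1|5)=+1, (4|5)=+1; sign (−1)^0·+1^-2·+1^0 = +1.
(a,b)_2: α=1, β=-6; u≡5, v≡5 (mod 8); ε(u)ε(v)=0·0, αω(v)=1·1, βω(u)=-6·1; sum ≡ 1  ⇒  -1.
(a,b)_7: α=5, u≡3; β=2, v≡5 (mod 7); (3|7)=-1, (5|7)=-1; sign (−1)^0·-1^2·-1^5 = -1.
(a,b)_23: α=2, u≡22; β=0, v≡16 (mod 23); (22|23)=-1, (16|23)=+1; sign (−1)^0·-1^0·+1^2 = +1.
(a,b)_∞: sgn(-6006)=−, sgn(-51)=−, so -1.
(a,b)_17: α=4, u≡6; β=3, v≡12 (mod 17); (6|17)=-1, (12|17)=-1; sign (−1)^0·-1^3·-1^4 = -1.
(a,b)_3: α=3, u≡2; β=-7, v≡1 (mod 3); (2|3)=-1, (1|3)=+1; sign (−1)^1·-1^-7·+1^3 = +1.
(a,b)_13: α=3, u≡8; β=2, v≡10 (mod 13); (8|13)=-1, (10|13)=+1; sign (−1)^0·-1^2·+1^3 = +1.
(a,b)_11: α=3, u≡5; β=4, v≡3 (mod 11); (5|11)=+1, (3|11)=+1; sign (−1)^0·+1^4·+1^3 = +1.
|Ram(-6006, -51)| = 4, even; anisotropic at {2, 7, 17, ∞}.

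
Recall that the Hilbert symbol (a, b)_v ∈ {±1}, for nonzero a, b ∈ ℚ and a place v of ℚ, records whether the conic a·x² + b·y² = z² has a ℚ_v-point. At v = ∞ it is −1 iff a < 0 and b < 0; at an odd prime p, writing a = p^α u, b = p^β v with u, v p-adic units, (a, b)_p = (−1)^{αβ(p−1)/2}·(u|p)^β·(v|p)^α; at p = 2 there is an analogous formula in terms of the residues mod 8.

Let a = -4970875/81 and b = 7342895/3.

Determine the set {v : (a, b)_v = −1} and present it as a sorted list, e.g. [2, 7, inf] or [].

[3, 17, 23, 41]

Mod squares: a ≡ -198835, b ≡ 449565. Check v ∈ {∞, 2, 3, 5, 7, 13, 17, 19, 23, 41, 43}.
v=5: a=5^3·(≡3), b=5^1·(≡3) mod 5; (3|5)=-1, (3|5)=-1; (−1)^{3·1·2}·(-1)^1·(-1)^3 = +1.
v=2: v_2(a)=0, v_2(b)=0; units ≡ 5, 5 (mod 8); ε·ε+αω+βω = 0·0+0·1+0·1 ≡ 0  ⇒  (a,b)_2 = +1.
v=41: a=41^0·(≡35), b=41^1·(≡16) mod 41; (35|41)=-1, (16|41)=+1; (−1)^{0·1·20}·(-1)^1·(+1)^0 = -1.
v=∞: -198835 < 0 and 449565 > 0  ⇒  (a,b)_∞ = +1.
v=17: a=17^0·(≡6), b=17^1·(≡11) mod 17; (6|17)=-1, (11|17)=-1; (−1)^{0·1·8}·(-1)^1·(-1)^0 = -1.
v=19: a=19^1·(≡1), b=19^0·(≡1) mod 19; (1|19)=+1, (1|19)=+1; (−1)^{1·0·9}·(+1)^0·(+1)^1 = +1.
v=3: a=3^-4·(≡2), b=3^-1·(≡2) mod 3; (2|3)=-1, (2|3)=-1; (−1)^{-4·-1·1}·(-1)^-1·(-1)^-4 = -1.
v=23: a=23^1·(≡12), b=23^0·(≡10) mod 23; (12|23)=+1, (10|23)=-1; (−1)^{1·0·11}·(+1)^0·(-1)^1 = -1.
v=7: a=7^1·(≡1), b=7^2·(≡2) mod 7; (1|7)=+1, (2|7)=+1; (−1)^{1·2·3}·(+1)^2·(+1)^1 = +1.
v=13: a=13^1·(≡11), b=13^0·(≡9) mod 13; (11|13)=-1, (9|13)=+1; (−1)^{1·0·6}·(-1)^0·(+1)^1 = +1.
v=43: a=43^0·(≡15), b=43^1·(≡4) mod 43; (15|43)=+1, (4|43)=+1; (−1)^{0·1·21}·(+1)^1·(+1)^0 = +1.
(-198835, 449565 / ℚ) ramifies at {3, 17, 23, 41}: a division algebra.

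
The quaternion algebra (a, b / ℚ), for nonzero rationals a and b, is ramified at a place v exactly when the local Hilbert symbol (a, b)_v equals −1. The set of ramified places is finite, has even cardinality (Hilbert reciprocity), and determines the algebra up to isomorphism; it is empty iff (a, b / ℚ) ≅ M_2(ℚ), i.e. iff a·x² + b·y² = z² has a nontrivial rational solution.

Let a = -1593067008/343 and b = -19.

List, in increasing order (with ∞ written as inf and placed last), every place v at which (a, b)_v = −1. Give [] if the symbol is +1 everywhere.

[2, 3, 19, inf]

(a, b) ≡ (-714, -19) mod (ℚ^×)²; places V = {2, 3, 7, 13, 17, 19, ∞}.
(a,b)_17: α=1, u≡8; β=0, v≡15 (mod 17); (8|17)=+1, (15|17)=+1; sign (−1)^0·+1^0·+1^1 = +1.
(a,b)_19: α=2, u≡12; β=1, v≡18 (mod 19); (12|19)=-1, (18|19)=-1; sign (−1)^0·-1^1·-1^2 = -1.
(a,b)_13: α=2, u≡10; β=0, v≡7 (mod 13); (10|13)=+1, (7|13)=-1; sign (−1)^0·+1^0·-1^2 = +1.
(a,b)_2: α=9, β=0; u≡3, v≡5 (mod 8); ε(u)ε(v)=1·0, αω(v)=9·1, βω(u)=0·1; sum ≡ 1  ⇒  -1.
(a,b)_3: α=1, u≡2; β=0, v≡2 (mod 3); (2|3)=-1, (2|3)=-1; sign (−1)^0·-1^0·-1^1 = -1.
(a,b)_7: α=-3, u≡6; β=0, v≡2 (mod 7); (6|7)=-1, (2|7)=+1; sign (−1)^0·-1^0·+1^-3 = +1.
(a,b)_∞: sgn(-714)=−, sgn(-19)=−, so -1.
(-714, -19 / ℚ) ramifies at {2, 3, 19, ∞}: a division algebra.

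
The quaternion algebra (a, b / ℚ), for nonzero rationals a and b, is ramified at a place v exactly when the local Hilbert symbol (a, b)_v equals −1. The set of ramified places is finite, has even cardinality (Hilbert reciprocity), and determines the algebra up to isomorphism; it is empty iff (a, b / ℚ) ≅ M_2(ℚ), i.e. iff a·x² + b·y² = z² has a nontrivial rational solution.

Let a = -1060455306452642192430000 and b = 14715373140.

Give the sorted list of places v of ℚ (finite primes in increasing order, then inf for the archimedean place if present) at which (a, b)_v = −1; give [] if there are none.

[5, 13, 41, 43]

(a, b) ≡ (-1763, 243165) mod (ℚ^×)²; places V = {2, 3, 5, 13, 29, 41, 43, ∞}.
(a,b)_29: α=2, u≡7; β=1, v≡1 (mod 29); (7|29)=+1, (1|29)=+1; sign (−1)^0·+1^1·+1^2 = +1.
(a,b)_3: α=4, u≡1; β=3, v≡1 (mod 3); (1|3)=+1, (1|3)=+1; sign (−1)^0·+1^3·+1^4 = +1.
(a,b)_∞: sgn(-1763)=−, sgn(243165)=+, so +1.
(a,b)_13: α=2, u≡5; β=1, v≡11 (mod 13); (5|13)=-1, (11|13)=-1; sign (−1)^0·-1^1·-1^2 = -1.
(a,b)_5: α=4, u≡2; β=1, v≡3 (mod 5); (2|5)=-1, (3|5)=-1; sign (−1)^0·-1^1·-1^4 = -1.
(a,b)_43: α=3, u≡33; β=1, v≡29 (mod 43); (33|43)=-1, (29|43)=-1; sign (−1)^1·-1^1·-1^3 = -1.
(a,b)_41: α=5, u≡2; β=2, v≡30 (mod 41); (2|41)=+1, (30|41)=-1; sign (−1)^0·+1^2·-1^5 = -1.
(a,b)_2: α=4, β=2; u≡5, v≡5 (mod 8); ε(u)ε(v)=0·0, αω(v)=4·1, βω(u)=2·1; sum ≡ 0  ⇒  +1.
|Ram(-1763, 243165)| = 4, even; anisotropic at {5, 13, 41, 43}.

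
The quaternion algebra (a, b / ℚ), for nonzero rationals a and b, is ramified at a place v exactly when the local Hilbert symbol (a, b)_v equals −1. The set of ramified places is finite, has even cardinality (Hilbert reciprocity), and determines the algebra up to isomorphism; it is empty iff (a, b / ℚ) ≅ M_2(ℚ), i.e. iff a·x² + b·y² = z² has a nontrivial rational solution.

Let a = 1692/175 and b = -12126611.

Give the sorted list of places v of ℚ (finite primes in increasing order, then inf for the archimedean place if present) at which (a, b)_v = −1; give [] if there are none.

(a, b) ≡ (329, -12126611) mod (ℚ^×)²; places V = {2, 3, 5, 7, 29, 31, 41, 47, ∞}.
(a,b)_29: α=0, u≡10; β=1, v≡21 (mod 29); (10|29)=-1, (21|29)=-1; sign (−1)^0·-1^1·-1^0 = -1.
(a,b)_31: α=0, u≡4; β=1, v≡8 (mod 31); (4|31)=+1, (8|31)=+1; sign (−1)^0·+1^1·+1^0 = +1.
(a,b)_5: α=-2, u≡1; β=0, v≡4 (mod 5); (1|5)=+1, (4|5)=+1; sign (−1)^0·+1^0·+1^-2 = +1.
(a,b)_47: α=1, u≡37; β=1, v≡17 (mod 47); (37|47)=+1, (17|47)=+1; sign (−1)^1·+1^1·+1^1 = -1.
(a,b)_2: α=2, β=0; u≡1, v≡5 (mod 8); ε(u)ε(v)=0·0, αω(v)=2·1, βω(u)=0·0; sum ≡ 0  ⇒  +1.
(a,b)_41: α=0, u≡1; β=1, v≡3 (mod 41); (1|41)=+1, (3|41)=-1; sign (−1)^0·+1^1·-1^0 = +1.
(a,b)_∞: sgn(329)=+, sgn(-12126611)=−, so +1.
(a,b)_3: α=2, u≡2; β=0, v≡1 (mod 3); (2|3)=-1, (1|3)=+1; sign (−1)^0·-1^0·+1^2 = +1.
(a,b)_7: α=-1, u≡3; β=1, v≡1 (mod 7); (3|7)=-1, (1|7)=+1; sign (−1)^1·-1^1·+1^-1 = +1.
(329, -12126611 / ℚ) ramifies at {29, 47}: a division algebra.

[29, 47]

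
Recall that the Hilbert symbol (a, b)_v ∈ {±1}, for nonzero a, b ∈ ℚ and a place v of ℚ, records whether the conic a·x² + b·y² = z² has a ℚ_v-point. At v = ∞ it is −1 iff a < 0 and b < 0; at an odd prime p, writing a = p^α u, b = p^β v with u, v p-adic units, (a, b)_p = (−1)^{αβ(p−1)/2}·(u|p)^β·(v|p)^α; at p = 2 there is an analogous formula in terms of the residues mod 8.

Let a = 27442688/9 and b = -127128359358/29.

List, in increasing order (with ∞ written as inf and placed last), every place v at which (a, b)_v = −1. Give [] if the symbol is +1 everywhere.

[2, 19, 29, 31]

(a, b) ≡ (107198, -3108742) mod (ℚ^×)²; places V = {2, 3, 7, 11, 13, 19, 29, 31, ∞}.
(a,b)_13: α=1, u≡4; β=1, v≡1 (mod 13); (4|13)=+1, (1|13)=+1; sign (−1)^0·+1^1·+1^1 = +1.
(a,b)_2: α=9, β=1; u≡7, v≡5 (mod 8); ε(u)ε(v)=1·0, αω(v)=9·1, βω(u)=1·0; sum ≡ 1  ⇒  -1.
(a,b)_7: α=1, u≡3; β=1, v≡4 (mod 7); (3|7)=-1, (4|7)=+1; sign (−1)^1·-1^1·+1^1 = +1.
(a,b)_3: α=-2, u≡2; β=4, v≡2 (mod 3); (2|3)=-1, (2|3)=-1; sign (−1)^0·-1^4·-1^-2 = +1.
(a,b)_∞: sgn(107198)=+, sgn(-3108742)=−, so +1.
(a,b)_11: α=0, u≡1; β=4, v≡3 (mod 11); (1|11)=+1, (3|11)=+1; sign (−1)^0·+1^4·+1^0 = +1.
(a,b)_19: α=1, u≡18; β=1, v≡15 (mod 19); (18|19)=-1, (15|19)=-1; sign (−1)^1·-1^1·-1^1 = -1.
(a,b)_31: α=1, u≡22; β=1, v≡12 (mod 31); (22|31)=-1, (12|31)=-1; sign (−1)^1·-1^1·-1^1 = -1.
(a,b)_29: α=0, u≡18; β=-1, v≡12 (mod 29); (18|29)=-1, (12|29)=-1; sign (−1)^0·-1^-1·-1^0 = -1.
Ram(107198, -3108742) = {2, 19, 29, 31}; no ℚ_2-point on the conic.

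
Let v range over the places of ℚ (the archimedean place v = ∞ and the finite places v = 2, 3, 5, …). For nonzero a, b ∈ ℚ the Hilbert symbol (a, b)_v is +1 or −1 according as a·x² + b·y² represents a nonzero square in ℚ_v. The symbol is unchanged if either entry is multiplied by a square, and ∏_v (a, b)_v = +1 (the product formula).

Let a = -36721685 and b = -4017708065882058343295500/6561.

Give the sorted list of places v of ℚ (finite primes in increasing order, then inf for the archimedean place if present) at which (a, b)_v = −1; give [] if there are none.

Mod squares: a ≡ -303485, b ≡ -256795. Check v ∈ {∞, 2, 3, 5, 7, 11, 13, 23, 29}.
v=∞: -303485 < 0 and -256795 < 0  ⇒  (a,b)_∞ = -1.
v=3: a=3^0·(≡1), b=3^-8·(≡2) mod 3; (1|3)=+1, (2|3)=-1; (−1)^{0·-8·1}·(+1)^-8·(-1)^0 = +1.
v=2: v_2(a)=0, v_2(b)=2; units ≡ 3, 5 (mod 8); ε·ε+αω+βω = 1·0+0·1+2·1 ≡ 0  ⇒  (a,b)_2 = +1.
v=23: a=23^1·(≡19), b=23^3·(≡18) mod 23; (19|23)=-1, (18|23)=+1; (−1)^{1·3·11}·(-1)^3·(+1)^1 = +1.
v=29: a=29^1·(≡20), b=29^5·(≡8) mod 29; (20|29)=+1, (8|29)=-1; (−1)^{1·5·14}·(+1)^5·(-1)^1 = -1.
v=11: a=11^2·(≡5), b=11^5·(≡2) mod 11; (5|11)=+1, (2|11)=-1; (−1)^{2·5·5}·(+1)^5·(-1)^2 = +1.
v=5: a=5^1·(≡3), b=5^3·(≡1) mod 5; (3|5)=-1, (1|5)=+1; (−1)^{1·3·2}·(-1)^3·(+1)^1 = -1.
v=13: a=13^1·(≡12), b=13^4·(≡8) mod 13; (12|13)=+1, (8|13)=-1; (−1)^{1·4·6}·(+1)^4·(-1)^1 = -1.
v=7: a=7^1·(≡6), b=7^1·(≡4) mod 7; (6|7)=-1, (4|7)=+1; (−1)^{1·1·3}·(-1)^1·(+1)^1 = +1.
Ram(-303485, -256795) = {5, 13, 29, ∞}; no ℚ_5-point on the conic.

[5, 13, 29, inf]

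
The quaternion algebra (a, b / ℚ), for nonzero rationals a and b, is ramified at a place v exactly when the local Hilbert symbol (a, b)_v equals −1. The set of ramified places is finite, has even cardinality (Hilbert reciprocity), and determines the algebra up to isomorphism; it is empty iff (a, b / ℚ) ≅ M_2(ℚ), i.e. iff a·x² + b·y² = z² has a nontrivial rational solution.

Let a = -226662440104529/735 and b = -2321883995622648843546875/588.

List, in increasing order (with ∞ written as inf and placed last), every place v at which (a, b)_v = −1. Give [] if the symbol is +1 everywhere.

Mod squares: a ≡ -197698215, b ≡ -50721. Check v ∈ {∞, 2, 3, 5, 7, 11, 13, 29, 37, 47, 53}.
v=7: a=7^-2·(≡5), b=7^-2·(≡4) mod 7; (5|7)=-1, (4|7)=+1; (−1)^{-2·-2·3}·(-1)^-2·(+1)^-2 = +1.
v=37: a=37^1·(≡3), b=37^2·(≡20) mod 37; (3|37)=+1, (20|37)=-1; (−1)^{1·2·18}·(+1)^2·(-1)^1 = -1.
v=13: a=13^3·(≡10), b=13^4·(≡2) mod 13; (10|13)=+1, (2|13)=-1; (−1)^{3·4·6}·(+1)^4·(-1)^3 = -1.
v=47: a=47^1·(≡14), b=47^2·(≡38) mod 47; (14|47)=+1, (38|47)=-1; (−1)^{1·2·23}·(+1)^2·(-1)^1 = -1.
v=11: a=11^3·(≡4), b=11^3·(≡9) mod 11; (4|11)=+1, (9|11)=+1; (−1)^{3·3·5}·(+1)^3·(+1)^3 = -1.
v=53: a=53^1·(≡9), b=53^1·(≡19) mod 53; (9|53)=+1, (19|53)=-1; (−1)^{1·1·26}·(+1)^1·(-1)^1 = -1.
v=∞: -197698215 < 0 and -50721 < 0  ⇒  (a,b)_∞ = -1.
v=29: a=29^2·(≡4), b=29^3·(≡13) mod 29; (4|29)=+1, (13|29)=+1; (−1)^{2·3·14}·(+1)^3·(+1)^2 = +1.
v=3: a=3^-1·(≡2), b=3^-1·(≡1) mod 3; (2|3)=-1, (1|3)=+1; (−1)^{-1·-1·1}·(-1)^-1·(+1)^-1 = +1.
v=5: a=5^-1·(≡3), b=5^6·(≡1) mod 5; (3|5)=-1, (1|5)=+1; (−1)^{-1·6·2}·(-1)^6·(+1)^-1 = +1.
v=2: v_2(a)=0, v_2(b)=-2; units ≡ 1, 7 (mod 8); ε·ε+αω+βω = 0·1+0·0+-2·0 ≡ 0  ⇒  (a,b)_2 = +1.
|Ram(-197698215, -50721)| = 6, even; anisotropic at {11, 13, 37, 47, 53, ∞}.

[11, 13, 37, 47, 53, inf]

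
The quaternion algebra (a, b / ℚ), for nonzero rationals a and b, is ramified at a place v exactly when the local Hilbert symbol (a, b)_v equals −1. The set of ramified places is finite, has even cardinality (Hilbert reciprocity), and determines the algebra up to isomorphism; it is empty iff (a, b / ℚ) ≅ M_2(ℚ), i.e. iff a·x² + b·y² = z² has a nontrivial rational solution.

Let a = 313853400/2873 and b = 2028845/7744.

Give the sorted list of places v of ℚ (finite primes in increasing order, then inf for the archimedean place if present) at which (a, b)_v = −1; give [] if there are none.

Mod squares: a ≡ 16422, b ≡ 5. Check v ∈ {∞, 2, 3, 5, 7, 11, 13, 17, 19, 23}.
v=5: a=5^2·(≡2), b=5^1·(≡1) mod 5; (2|5)=-1, (1|5)=+1; (−1)^{2·1·2}·(-1)^1·(+1)^2 = -1.
v=∞: 16422 > 0 and 5 > 0  ⇒  (a,b)_∞ = +1.
v=17: a=17^-1·(≡5), b=17^0·(≡11) mod 17; (5|17)=-1, (11|17)=-1; (−1)^{-1·0·8}·(-1)^0·(-1)^-1 = -1.
v=23: a=23^1·(≡4), b=23^0·(≡11) mod 23; (4|23)=+1, (11|23)=-1; (−1)^{1·0·11}·(+1)^0·(-1)^1 = -1.
v=13: a=13^-2·(≡4), b=13^2·(≡5) mod 13; (4|13)=+1, (5|13)=-1; (−1)^{-2·2·6}·(+1)^2·(-1)^-2 = +1.
v=3: a=3^3·(≡2), b=3^0·(≡2) mod 3; (2|3)=-1, (2|3)=-1; (−1)^{3·0·1}·(-1)^0·(-1)^3 = -1.
v=19: a=19^2·(≡9), b=19^0·(≡4) mod 19; (9|19)=+1, (4|19)=+1; (−1)^{2·0·9}·(+1)^0·(+1)^2 = +1.
v=11: a=11^0·(≡7), b=11^-2·(≡3) mod 11; (7|11)=-1, (3|11)=+1; (−1)^{0·-2·5}·(-1)^-2·(+1)^0 = +1.
v=7: a=7^1·(≡1), b=7^4·(≡6) mod 7; (1|7)=+1, (6|7)=-1; (−1)^{1·4·3}·(+1)^4·(-1)^1 = -1.
v=2: v_2(a)=3, v_2(b)=-6; units ≡ 3, 5 (mod 8); ε·ε+αω+βω = 1·0+3·1+-6·1 ≡ 1  ⇒  (a,b)_2 = -1.
Ram(16422, 5) = {2, 3, 5, 7, 17, 23}; no ℚ_2-point on the conic.

[2, 3, 5, 7, 17, 23]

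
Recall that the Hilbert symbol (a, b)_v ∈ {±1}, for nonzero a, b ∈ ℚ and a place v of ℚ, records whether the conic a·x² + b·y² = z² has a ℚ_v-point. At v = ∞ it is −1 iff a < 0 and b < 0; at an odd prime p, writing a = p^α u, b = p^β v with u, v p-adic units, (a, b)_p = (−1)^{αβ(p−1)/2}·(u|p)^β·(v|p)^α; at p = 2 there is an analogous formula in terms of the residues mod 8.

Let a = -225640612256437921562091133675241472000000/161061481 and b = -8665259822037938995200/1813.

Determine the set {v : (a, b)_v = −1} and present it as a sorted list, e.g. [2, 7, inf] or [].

(a, b) ≡ (-115197, -34891) mod (ℚ^×)²; places V = {2, 3, 5, 7, 13, 17, 19, 23, 37, 41, 43, 47, ∞}.
(a,b)_43: α=1, u≡37; β=0, v≡38 (mod 43); (37|43)=-1, (38|43)=+1; sign (−1)^0·-1^0·+1^1 = +1.
(a,b)_13: α=2, u≡4; β=2, v≡12 (mod 13); (4|13)=+1, (12|13)=+1; sign (−1)^0·+1^2·+1^2 = +1.
(a,b)_47: α=3, u≡44; β=2, v≡46 (mod 47); (44|47)=-1, (46|47)=-1; sign (−1)^0·-1^2·-1^3 = -1.
(a,b)_3: α=7, u≡1; β=2, v≡2 (mod 3); (1|3)=+1, (2|3)=-1; sign (−1)^0·+1^2·-1^7 = -1.
(a,b)_23: α=2, u≡15; β=1, v≡1 (mod 23); (15|23)=-1, (1|23)=+1; sign (−1)^0·-1^1·+1^2 = -1.
(a,b)_37: α=-2, u≡1; β=-1, v≡6 (mod 37); (1|37)=+1, (6|37)=-1; sign (−1)^0·+1^-1·-1^-2 = +1.
(a,b)_7: α=-6, u≡4; β=-2, v≡2 (mod 7); (4|7)=+1, (2|7)=+1; sign (−1)^0·+1^-2·+1^-6 = +1.
(a,b)_41: α=2, u≡27; β=1, v≡10 (mod 41); (27|41)=-1, (10|41)=+1; sign (−1)^0·-1^1·+1^2 = -1.
(a,b)_19: α=3, u≡9; β=2, v≡2 (mod 19); (9|19)=+1, (2|19)=-1; sign (−1)^0·+1^2·-1^3 = -1.
(a,b)_∞: sgn(-115197)=−, sgn(-34891)=−, so -1.
(a,b)_5: α=6, u≡2; β=2, v≡4 (mod 5); (2|5)=-1, (4|5)=+1; sign (−1)^0·-1^2·+1^6 = +1.
(a,b)_17: α=4, u≡14; β=2, v≡7 (mod 17); (14|17)=-1, (7|17)=-1; sign (−1)^0·-1^2·-1^4 = +1.
(a,b)_2: α=34, β=20; u≡3, v≡5 (mod 8); ε(u)ε(v)=1·0, αω(v)=34·1, βω(u)=20·1; sum ≡ 0  ⇒  +1.
Ram(-115197, -34891) = {3, 19, 23, 41, 47, ∞}; no ℚ_3-point on the conic.

[3, 19, 23, 41, 47, inf]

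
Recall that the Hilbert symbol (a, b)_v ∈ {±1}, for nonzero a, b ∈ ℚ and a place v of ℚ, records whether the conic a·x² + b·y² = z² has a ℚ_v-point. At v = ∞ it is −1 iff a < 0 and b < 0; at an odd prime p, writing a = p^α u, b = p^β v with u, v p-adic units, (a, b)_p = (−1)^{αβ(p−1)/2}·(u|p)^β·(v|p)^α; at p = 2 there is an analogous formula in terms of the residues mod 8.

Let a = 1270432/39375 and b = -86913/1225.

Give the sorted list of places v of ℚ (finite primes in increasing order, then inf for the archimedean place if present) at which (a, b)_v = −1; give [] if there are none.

(a, b) ≡ (406, -1073) mod (ℚ^×)²; places V = {2, 3, 5, 7, 29, 37, ∞}.
(a,b)_29: α=1, u≡14; β=1, v≡11 (mod 29); (14|29)=-1, (11|29)=-1; sign (−1)^0·-1^1·-1^1 = +1.
(a,b)_37: α=2, u≡11; β=1, v≡14 (mod 37); (11|37)=+1, (14|37)=-1; sign (−1)^0·+1^1·-1^2 = +1.
(a,b)_5: α=-4, u≡4; β=-2, v≡3 (mod 5); (4|5)=+1, (3|5)=-1; sign (−1)^0·+1^-2·-1^-4 = +1.
(a,b)_3: α=-2, u≡1; β=4, v≡1 (mod 3); (1|3)=+1, (1|3)=+1; sign (−1)^0·+1^4·+1^-2 = +1.
(a,b)_2: α=5, β=0; u≡3, v≡7 (mod 8); ε(u)ε(v)=1·1, αω(v)=5·0, βω(u)=0·1; sum ≡ 1  ⇒  -1.
(a,b)_7: α=-1, u≡4; β=-2, v≡5 (mod 7); (4|7)=+1, (5|7)=-1; sign (−1)^0·+1^-2·-1^-1 = -1.
(a,b)_∞: sgn(406)=+, sgn(-1073)=−, so +1.
|Ram(406, -1073)| = 2, even; anisotropic at {2, 7}.

[2, 7]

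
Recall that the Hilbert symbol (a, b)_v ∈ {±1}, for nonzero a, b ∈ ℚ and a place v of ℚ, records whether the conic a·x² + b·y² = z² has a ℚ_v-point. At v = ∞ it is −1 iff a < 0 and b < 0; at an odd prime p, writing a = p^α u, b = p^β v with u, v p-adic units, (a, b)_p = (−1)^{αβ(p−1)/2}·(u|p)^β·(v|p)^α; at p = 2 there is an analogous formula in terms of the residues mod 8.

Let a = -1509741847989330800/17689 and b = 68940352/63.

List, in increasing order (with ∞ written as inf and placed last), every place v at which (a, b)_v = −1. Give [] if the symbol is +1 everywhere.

[13, 41, 43, 47]

(a, b) ≡ (-47, 7540351) mod (ℚ^×)²; places V = {2, 3, 5, 7, 13, 17, 19, 23, 41, 43, 47, ∞}.
(a,b)_19: α=-2, u≡14; β=0, v≡5 (mod 19); (14|19)=-1, (5|19)=+1; sign (−1)^0·-1^0·+1^-2 = +1.
(a,b)_7: α=-2, u≡4; β=-1, v≡6 (mod 7); (4|7)=+1, (6|7)=-1; sign (−1)^0·+1^-1·-1^-2 = +1.
(a,b)_3: α=0, u≡1; β=-2, v≡1 (mod 3); (1|3)=+1, (1|3)=+1; sign (−1)^0·+1^-2·+1^0 = +1.
(a,b)_17: α=2, u≡4; β=0, v≡4 (mod 17); (4|17)=+1, (4|17)=+1; sign (−1)^0·+1^0·+1^2 = +1.
(a,b)_5: α=2, u≡2; β=0, v≡4 (mod 5); (2|5)=-1, (4|5)=+1; sign (−1)^0·-1^0·+1^2 = +1.
(a,b)_23: α=2, u≡17; β=0, v≡13 (mod 23); (17|23)=-1, (13|23)=+1; sign (−1)^0·-1^0·+1^2 = +1.
(a,b)_43: α=2, u≡22; β=1, v≡37 (mod 43); (22|43)=-1, (37|43)=-1; sign (−1)^0·-1^1·-1^2 = -1.
(a,b)_2: α=4, β=6; u≡1, v≡7 (mod 8); ε(u)ε(v)=0·1, αω(v)=4·0, βω(u)=6·0; sum ≡ 0  ⇒  +1.
(a,b)_13: α=2, u≡6; β=1, v≡6 (mod 13); (6|13)=-1, (6|13)=-1; sign (−1)^0·-1^1·-1^2 = -1.
(a,b)_47: α=1, u≡38; β=1, v≡26 (mod 47); (38|47)=-1, (26|47)=-1; sign (−1)^1·-1^1·-1^1 = -1.
(a,b)_∞: sgn(-47)=−, sgn(7540351)=+, so +1.
(a,b)_41: α=2, u≡27; β=1, v≡14 (mod 41); (27|41)=-1, (14|41)=-1; sign (−1)^0·-1^1·-1^2 = -1.
(-47, 7540351 / ℚ) ramifies at {13, 41, 43, 47}: a division algebra.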